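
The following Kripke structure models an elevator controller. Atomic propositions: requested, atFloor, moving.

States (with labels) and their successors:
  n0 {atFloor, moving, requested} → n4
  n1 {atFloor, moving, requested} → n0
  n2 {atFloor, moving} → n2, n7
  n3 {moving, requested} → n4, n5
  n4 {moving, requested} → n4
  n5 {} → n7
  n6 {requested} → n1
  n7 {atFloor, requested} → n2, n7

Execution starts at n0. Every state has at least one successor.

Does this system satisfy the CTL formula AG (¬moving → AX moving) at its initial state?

States satisfying ¬moving → AX moving: {n0, n1, n2, n3, n4, n6}.
States satisfying AG (¬moving → AX moving): {n0, n1, n4, n6}.
Every state reachable from n0 satisfies ¬moving → AX moving.
n0 ∈ Sat(AG (¬moving → AX moving)).

Satisfied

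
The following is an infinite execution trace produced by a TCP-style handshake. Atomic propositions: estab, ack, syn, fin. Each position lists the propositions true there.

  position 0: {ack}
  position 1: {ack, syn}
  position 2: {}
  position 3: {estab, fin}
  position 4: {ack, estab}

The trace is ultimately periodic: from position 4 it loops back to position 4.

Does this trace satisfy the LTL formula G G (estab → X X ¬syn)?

Satisfied

G (estab → X X ¬syn) holds at every position 0..4, and those are all positions ever visited, so G G (estab → X X ¬syn) holds.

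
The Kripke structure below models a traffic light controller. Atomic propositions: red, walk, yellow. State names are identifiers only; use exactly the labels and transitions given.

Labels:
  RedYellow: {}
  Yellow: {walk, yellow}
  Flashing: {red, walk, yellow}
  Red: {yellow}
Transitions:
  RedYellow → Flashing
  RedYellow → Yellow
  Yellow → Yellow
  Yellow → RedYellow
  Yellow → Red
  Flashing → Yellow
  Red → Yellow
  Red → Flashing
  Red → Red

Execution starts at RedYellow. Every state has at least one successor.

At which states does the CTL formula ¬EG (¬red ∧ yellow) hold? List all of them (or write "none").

States satisfying ¬red ∧ yellow: {Yellow, Red}.
States satisfying EG (¬red ∧ yellow): {Yellow, Red}.
States satisfying ¬EG (¬red ∧ yellow): {RedYellow, Flashing}.

{RedYellow, Flashing}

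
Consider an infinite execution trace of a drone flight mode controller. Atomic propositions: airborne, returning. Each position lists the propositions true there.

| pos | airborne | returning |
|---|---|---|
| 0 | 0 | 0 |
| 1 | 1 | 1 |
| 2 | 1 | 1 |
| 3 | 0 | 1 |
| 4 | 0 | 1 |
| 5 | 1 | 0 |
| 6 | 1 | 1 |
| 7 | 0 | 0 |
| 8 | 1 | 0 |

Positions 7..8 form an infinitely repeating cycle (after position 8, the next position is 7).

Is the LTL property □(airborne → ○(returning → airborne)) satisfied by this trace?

airborne → ○(returning → airborne) must hold at every position from 0 onward. It fails at position 2, so □(airborne → ○(returning → airborne)) is false.
Positions where airborne holds: 1, 2, 5, 6, 8.
Check ○(returning → airborne) at each: 1→ok, 2→fails, 5→ok, 6→ok, 8→ok.

Violated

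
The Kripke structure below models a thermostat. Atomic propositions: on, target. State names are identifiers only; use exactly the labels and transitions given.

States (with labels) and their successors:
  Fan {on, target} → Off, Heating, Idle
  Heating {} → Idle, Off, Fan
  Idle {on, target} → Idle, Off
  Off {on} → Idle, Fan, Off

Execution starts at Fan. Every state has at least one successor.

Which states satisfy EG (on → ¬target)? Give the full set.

{Heating, Off}

States satisfying on → ¬target: {Heating, Off}.
States satisfying EG (on → ¬target): {Heating, Off}.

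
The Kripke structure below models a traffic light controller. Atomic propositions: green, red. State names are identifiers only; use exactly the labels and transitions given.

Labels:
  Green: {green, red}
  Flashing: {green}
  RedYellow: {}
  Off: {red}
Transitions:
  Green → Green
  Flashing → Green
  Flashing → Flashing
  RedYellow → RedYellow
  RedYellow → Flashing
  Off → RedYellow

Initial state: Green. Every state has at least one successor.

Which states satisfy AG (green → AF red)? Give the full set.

States satisfying green → AF red: {Green, RedYellow, Off}.
States satisfying AG (green → AF red): {Green}.

{Green}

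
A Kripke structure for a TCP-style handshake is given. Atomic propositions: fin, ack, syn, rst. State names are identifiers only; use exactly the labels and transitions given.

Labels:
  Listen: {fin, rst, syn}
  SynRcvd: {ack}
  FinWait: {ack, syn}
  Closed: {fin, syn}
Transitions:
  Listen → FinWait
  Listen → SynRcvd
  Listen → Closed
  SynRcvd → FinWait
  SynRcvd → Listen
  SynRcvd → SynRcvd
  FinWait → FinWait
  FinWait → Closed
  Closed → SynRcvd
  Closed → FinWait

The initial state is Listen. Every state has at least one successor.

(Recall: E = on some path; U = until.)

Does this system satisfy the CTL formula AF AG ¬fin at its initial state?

States satisfying AG ¬fin: ∅.
States satisfying AF AG ¬fin: ∅.
There is a path from Listen along which AG ¬fin never holds.
Listen ∉ Sat(AF AG ¬fin).

No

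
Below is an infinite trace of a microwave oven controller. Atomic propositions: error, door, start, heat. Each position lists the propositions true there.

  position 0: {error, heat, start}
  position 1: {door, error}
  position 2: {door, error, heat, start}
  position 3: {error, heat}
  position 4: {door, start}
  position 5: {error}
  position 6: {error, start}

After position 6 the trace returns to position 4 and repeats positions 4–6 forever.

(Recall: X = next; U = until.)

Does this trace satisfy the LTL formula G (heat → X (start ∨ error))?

heat → X (start ∨ error) holds at every position 0..6, and those are all positions ever visited, so G (heat → X (start ∨ error)) holds.
Positions where heat holds: 0, 2, 3.
Check X (start ∨ error) at each: 0→ok, 2→ok, 3→ok.

Yes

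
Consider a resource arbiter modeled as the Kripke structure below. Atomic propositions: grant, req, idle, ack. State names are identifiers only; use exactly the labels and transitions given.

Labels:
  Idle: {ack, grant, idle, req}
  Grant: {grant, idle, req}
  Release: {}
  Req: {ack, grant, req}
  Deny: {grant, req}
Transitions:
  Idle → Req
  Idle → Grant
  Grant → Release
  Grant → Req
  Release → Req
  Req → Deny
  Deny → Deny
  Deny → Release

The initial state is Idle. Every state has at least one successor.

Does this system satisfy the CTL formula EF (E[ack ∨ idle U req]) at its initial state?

Satisfied

States satisfying E[ack ∨ idle U req]: {Idle, Grant, Req, Deny}.
States satisfying EF (E[ack ∨ idle U req]): {Idle, Grant, Release, Req, Deny}.
Some path from Idle reaches a state where E[ack ∨ idle U req] holds.
Idle ∈ Sat(EF (E[ack ∨ idle U req])).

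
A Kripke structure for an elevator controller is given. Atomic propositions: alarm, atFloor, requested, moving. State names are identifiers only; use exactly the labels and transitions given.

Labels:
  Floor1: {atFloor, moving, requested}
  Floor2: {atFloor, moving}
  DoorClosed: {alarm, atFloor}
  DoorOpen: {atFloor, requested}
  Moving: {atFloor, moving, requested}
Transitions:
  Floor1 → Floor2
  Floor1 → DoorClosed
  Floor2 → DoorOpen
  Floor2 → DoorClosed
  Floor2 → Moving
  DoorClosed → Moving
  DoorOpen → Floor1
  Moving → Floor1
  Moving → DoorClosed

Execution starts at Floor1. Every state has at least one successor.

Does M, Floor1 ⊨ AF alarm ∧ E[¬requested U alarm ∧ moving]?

States satisfying alarm: {DoorClosed}.
States satisfying AF alarm: {DoorClosed}.
States satisfying ¬requested: {Floor2, DoorClosed}.
States satisfying alarm ∧ moving: ∅.
States satisfying E[¬requested U alarm ∧ moving]: ∅.
States satisfying AF alarm ∧ E[¬requested U alarm ∧ moving]: ∅.
Floor1 ∉ Sat(AF alarm ∧ E[¬requested U alarm ∧ moving]).

Does not hold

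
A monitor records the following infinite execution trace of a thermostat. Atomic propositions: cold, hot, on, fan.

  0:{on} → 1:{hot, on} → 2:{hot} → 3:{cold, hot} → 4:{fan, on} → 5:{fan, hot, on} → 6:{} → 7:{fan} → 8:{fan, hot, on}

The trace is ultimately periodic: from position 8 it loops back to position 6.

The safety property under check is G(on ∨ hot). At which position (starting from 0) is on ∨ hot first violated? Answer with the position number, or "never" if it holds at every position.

6

Check on ∨ hot at each position in order: 0 ✓, 1 ✓, 2 ✓, 3 ✓, 4 ✓, 5 ✓.
At position 6 the labels are {}, so on ∨ hot is false there. This is the first violation.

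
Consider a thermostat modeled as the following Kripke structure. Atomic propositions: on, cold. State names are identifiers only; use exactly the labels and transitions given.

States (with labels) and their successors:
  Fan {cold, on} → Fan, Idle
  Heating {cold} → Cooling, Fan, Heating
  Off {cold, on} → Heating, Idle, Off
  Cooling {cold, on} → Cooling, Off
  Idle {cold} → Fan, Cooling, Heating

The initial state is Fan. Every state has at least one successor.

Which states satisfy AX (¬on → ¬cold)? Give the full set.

States satisfying ¬on → ¬cold: {Fan, Off, Cooling}.
States satisfying AX (¬on → ¬cold): {Cooling}.

{Cooling}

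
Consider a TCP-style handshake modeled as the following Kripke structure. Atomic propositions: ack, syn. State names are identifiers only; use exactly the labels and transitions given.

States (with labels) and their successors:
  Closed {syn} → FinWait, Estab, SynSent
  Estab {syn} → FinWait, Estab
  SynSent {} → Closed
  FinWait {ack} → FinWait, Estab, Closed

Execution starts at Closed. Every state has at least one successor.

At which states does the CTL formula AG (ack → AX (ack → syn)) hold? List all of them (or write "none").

none

States satisfying ack → AX (ack → syn): {Closed, Estab, SynSent}.
States satisfying AG (ack → AX (ack → syn)): ∅.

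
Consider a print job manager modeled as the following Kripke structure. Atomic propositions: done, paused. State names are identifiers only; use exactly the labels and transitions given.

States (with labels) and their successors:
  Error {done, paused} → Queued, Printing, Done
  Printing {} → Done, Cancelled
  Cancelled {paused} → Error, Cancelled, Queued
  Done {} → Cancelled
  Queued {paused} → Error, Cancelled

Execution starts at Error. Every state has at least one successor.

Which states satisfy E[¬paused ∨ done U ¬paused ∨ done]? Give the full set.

{Error, Printing, Done}

States satisfying ¬paused ∨ done: {Error, Printing, Done}.
States satisfying E[¬paused ∨ done U ¬paused ∨ done]: {Error, Printing, Done}.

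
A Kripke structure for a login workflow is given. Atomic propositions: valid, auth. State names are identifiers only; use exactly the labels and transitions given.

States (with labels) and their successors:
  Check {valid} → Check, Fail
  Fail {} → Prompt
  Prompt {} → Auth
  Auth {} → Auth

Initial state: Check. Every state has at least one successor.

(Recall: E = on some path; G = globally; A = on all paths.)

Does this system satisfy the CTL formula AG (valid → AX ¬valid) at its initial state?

States satisfying valid → AX ¬valid: {Fail, Prompt, Auth}.
States satisfying AG (valid → AX ¬valid): {Fail, Prompt, Auth}.
Check is reachable from Check and violates valid → AX ¬valid, so AG fails at Check.
Check ∉ Sat(AG (valid → AX ¬valid)).

Violated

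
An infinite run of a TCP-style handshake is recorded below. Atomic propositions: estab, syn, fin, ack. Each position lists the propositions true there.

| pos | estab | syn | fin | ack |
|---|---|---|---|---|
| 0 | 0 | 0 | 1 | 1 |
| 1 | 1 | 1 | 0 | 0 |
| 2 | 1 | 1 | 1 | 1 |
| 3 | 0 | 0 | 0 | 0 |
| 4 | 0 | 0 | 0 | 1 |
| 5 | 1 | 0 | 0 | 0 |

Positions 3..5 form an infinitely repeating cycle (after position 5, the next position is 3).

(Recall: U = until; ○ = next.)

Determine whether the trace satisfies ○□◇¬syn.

Yes

The position after 0 is 1; □◇¬syn is true there.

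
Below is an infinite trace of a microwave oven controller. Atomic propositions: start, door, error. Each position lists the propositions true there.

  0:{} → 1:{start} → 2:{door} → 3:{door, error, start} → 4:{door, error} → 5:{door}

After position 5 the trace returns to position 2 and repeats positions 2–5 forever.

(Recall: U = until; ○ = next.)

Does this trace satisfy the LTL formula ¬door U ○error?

Satisfied

Walking from position 0: ○error first holds at position 2, and ¬door holds at every earlier position along the way, so ¬door U ○error holds.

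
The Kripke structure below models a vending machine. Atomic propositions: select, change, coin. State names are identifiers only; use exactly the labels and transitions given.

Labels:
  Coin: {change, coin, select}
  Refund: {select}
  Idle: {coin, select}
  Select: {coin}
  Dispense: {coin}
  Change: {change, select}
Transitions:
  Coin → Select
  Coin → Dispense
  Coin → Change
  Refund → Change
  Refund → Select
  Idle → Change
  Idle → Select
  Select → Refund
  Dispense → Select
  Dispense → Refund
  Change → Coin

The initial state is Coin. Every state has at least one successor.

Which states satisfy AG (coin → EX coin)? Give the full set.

States satisfying coin → EX coin: {Coin, Refund, Idle, Dispense, Change}.
States satisfying AG (coin → EX coin): ∅.

none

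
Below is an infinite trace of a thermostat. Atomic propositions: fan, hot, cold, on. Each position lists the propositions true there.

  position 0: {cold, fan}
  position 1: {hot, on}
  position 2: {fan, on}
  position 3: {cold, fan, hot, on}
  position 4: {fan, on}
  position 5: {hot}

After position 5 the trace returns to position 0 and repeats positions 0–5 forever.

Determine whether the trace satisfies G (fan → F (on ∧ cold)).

fan → F (on ∧ cold) holds at every position 0..5, and those are all positions ever visited, so G (fan → F (on ∧ cold)) holds.
Positions where fan holds: 0, 2, 3, 4.
Check F (on ∧ cold) at each: 0→ok, 2→ok, 3→ok, 4→ok.

Satisfied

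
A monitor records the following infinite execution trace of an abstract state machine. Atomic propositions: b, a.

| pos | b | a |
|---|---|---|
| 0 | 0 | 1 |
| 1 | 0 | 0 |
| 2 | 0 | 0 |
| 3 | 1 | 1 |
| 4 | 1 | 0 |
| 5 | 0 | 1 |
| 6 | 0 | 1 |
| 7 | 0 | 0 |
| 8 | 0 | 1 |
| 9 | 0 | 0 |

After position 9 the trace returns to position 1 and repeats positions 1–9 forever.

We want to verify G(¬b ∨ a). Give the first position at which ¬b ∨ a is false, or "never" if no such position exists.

Check ¬b ∨ a at each position in order: 0 ✓, 1 ✓, 2 ✓, 3 ✓.
At position 4 the labels are {b}, so ¬b ∨ a is false there. This is the first violation.

4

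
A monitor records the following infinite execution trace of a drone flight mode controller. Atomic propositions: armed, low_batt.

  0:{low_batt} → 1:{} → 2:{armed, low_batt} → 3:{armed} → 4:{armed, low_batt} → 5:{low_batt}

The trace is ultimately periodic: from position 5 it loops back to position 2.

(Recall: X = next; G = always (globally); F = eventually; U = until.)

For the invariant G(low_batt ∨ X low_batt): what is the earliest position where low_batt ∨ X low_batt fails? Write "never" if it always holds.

never

low_batt ∨ X low_batt holds at every position 0..5, and those are all the positions the trace ever visits, so the invariant G(low_batt ∨ X low_batt) is never violated.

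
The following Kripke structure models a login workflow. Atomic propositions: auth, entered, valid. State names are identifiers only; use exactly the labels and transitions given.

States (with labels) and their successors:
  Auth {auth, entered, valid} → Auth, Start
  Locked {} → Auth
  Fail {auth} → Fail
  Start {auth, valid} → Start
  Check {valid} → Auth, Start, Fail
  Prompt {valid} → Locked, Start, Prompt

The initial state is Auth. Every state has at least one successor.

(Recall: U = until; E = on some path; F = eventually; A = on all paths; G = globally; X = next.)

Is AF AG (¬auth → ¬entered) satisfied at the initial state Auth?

Yes

States satisfying AG (¬auth → ¬entered): {Auth, Locked, Fail, Start, Check, Prompt}.
States satisfying AF AG (¬auth → ¬entered): {Auth, Locked, Fail, Start, Check, Prompt}.
Auth ∈ Sat(AF AG (¬auth → ¬entered)).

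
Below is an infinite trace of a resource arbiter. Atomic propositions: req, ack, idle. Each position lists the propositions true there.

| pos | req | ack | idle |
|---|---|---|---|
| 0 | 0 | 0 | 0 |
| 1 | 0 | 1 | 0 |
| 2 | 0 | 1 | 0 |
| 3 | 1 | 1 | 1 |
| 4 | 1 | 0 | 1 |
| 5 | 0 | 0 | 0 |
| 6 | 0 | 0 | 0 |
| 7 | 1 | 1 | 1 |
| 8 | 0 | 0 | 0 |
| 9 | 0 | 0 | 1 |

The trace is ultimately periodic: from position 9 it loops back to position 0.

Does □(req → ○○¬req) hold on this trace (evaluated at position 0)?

req → ○○¬req holds at every position 0..9, and those are all positions ever visited, so □(req → ○○¬req) holds.
Positions where req holds: 3, 4, 7.
Check ○○¬req at each: 3→ok, 4→ok, 7→ok.

Yes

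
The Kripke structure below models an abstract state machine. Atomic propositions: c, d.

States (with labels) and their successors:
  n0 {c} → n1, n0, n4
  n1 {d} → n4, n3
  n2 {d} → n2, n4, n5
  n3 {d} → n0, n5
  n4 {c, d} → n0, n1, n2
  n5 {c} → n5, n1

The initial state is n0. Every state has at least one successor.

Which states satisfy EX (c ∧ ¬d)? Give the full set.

States satisfying c ∧ ¬d: {n0, n5}.
States satisfying EX (c ∧ ¬d): {n0, n2, n3, n4, n5}.

{n0, n2, n3, n4, n5}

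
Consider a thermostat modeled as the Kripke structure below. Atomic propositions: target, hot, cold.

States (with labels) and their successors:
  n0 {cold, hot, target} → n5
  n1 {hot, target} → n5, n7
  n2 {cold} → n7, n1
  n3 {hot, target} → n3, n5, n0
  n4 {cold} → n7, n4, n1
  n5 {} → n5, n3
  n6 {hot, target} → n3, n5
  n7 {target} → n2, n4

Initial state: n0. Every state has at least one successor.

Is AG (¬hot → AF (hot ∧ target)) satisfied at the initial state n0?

States satisfying ¬hot → AF (hot ∧ target): {n0, n1, n3, n6}.
States satisfying AG (¬hot → AF (hot ∧ target)): ∅.
n5 is reachable from n0 and violates ¬hot → AF (hot ∧ target), so AG fails at n0.
n0 ∉ Sat(AG (¬hot → AF (hot ∧ target))).

No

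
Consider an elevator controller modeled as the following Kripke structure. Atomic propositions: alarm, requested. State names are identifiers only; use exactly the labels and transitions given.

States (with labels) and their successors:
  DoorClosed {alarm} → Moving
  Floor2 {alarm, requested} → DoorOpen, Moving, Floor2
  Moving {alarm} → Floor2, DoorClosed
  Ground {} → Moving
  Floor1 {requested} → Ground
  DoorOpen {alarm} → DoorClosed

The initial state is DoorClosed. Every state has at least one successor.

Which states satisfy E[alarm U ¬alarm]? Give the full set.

States satisfying alarm: {DoorClosed, Floor2, Moving, DoorOpen}.
States satisfying ¬alarm: {Ground, Floor1}.
States satisfying E[alarm U ¬alarm]: {Ground, Floor1}.

{Ground, Floor1}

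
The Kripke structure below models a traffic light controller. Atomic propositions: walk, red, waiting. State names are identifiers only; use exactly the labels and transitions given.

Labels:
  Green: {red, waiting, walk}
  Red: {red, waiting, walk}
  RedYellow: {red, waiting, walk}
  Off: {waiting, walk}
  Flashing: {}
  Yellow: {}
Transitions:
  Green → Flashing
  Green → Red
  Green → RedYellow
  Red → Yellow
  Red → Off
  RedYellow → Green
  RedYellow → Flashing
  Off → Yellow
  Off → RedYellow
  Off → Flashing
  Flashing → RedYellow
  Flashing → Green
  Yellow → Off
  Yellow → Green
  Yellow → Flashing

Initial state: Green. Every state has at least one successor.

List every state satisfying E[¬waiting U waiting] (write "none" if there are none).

{Green, Red, RedYellow, Off, Flashing, Yellow}

States satisfying ¬waiting: {Flashing, Yellow}.
States satisfying waiting: {Green, Red, RedYellow, Off}.
States satisfying E[¬waiting U waiting]: {Green, Red, RedYellow, Off, Flashing, Yellow}.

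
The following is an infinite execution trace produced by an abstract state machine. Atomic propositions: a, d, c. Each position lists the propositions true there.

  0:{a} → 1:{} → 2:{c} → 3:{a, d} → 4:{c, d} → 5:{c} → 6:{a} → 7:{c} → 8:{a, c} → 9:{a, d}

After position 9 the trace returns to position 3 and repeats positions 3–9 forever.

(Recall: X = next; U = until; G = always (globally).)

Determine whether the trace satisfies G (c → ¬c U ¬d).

Does not hold

c → ¬c U ¬d must hold at every position from 0 onward. It fails at position 4, so G (c → ¬c U ¬d) is false.
Positions where c holds: 2, 4, 5, 7, 8.
Check ¬c U ¬d at each: 2→ok, 4→fails, 5→ok, 7→ok, 8→ok.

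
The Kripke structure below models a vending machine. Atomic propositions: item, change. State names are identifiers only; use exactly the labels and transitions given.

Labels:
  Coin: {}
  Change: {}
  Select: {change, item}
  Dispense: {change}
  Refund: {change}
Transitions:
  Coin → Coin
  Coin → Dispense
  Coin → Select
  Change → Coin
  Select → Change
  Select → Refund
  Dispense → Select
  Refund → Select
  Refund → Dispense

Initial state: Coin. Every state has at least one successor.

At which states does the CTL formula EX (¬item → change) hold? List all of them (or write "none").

States satisfying ¬item → change: {Select, Dispense, Refund}.
States satisfying EX (¬item → change): {Coin, Select, Dispense, Refund}.

{Coin, Select, Dispense, Refund}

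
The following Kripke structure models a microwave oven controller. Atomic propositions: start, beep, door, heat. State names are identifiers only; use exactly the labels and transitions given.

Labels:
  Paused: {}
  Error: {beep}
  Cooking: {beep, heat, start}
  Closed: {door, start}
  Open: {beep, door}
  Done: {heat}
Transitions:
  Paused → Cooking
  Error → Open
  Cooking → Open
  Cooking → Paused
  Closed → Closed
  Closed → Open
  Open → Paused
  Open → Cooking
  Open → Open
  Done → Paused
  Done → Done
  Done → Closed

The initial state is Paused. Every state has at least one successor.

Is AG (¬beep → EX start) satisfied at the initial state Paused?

Holds

States satisfying ¬beep → EX start: {Paused, Error, Cooking, Closed, Open, Done}.
States satisfying AG (¬beep → EX start): {Paused, Error, Cooking, Closed, Open, Done}.
Every state reachable from Paused satisfies ¬beep → EX start.
Paused ∈ Sat(AG (¬beep → EX start)).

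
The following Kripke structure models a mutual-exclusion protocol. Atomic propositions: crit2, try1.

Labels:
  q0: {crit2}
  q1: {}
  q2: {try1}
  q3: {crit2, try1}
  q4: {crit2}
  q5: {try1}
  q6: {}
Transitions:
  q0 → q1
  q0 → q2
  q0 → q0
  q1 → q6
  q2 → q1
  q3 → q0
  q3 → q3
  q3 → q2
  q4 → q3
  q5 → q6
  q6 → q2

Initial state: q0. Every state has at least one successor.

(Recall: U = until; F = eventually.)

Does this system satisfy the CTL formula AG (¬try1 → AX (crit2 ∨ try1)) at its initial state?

Does not hold

States satisfying ¬try1 → AX (crit2 ∨ try1): {q2, q3, q4, q5, q6}.
States satisfying AG (¬try1 → AX (crit2 ∨ try1)): ∅.
q0 is reachable from q0 and violates ¬try1 → AX (crit2 ∨ try1), so AG fails at q0.
q0 ∉ Sat(AG (¬try1 → AX (crit2 ∨ try1))).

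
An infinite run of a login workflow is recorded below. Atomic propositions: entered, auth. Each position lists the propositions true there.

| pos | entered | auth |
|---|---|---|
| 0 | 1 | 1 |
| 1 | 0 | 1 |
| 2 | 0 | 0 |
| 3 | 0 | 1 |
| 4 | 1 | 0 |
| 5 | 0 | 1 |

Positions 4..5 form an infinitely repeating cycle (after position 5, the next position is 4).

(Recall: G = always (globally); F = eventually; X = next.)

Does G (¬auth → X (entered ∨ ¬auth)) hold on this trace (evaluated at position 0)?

¬auth → X (entered ∨ ¬auth) must hold at every position from 0 onward. It fails at position 2, so G (¬auth → X (entered ∨ ¬auth)) is false.
Positions where ¬auth holds: 2, 4.
Check X (entered ∨ ¬auth) at each: 2→fails, 4→fails.

Violated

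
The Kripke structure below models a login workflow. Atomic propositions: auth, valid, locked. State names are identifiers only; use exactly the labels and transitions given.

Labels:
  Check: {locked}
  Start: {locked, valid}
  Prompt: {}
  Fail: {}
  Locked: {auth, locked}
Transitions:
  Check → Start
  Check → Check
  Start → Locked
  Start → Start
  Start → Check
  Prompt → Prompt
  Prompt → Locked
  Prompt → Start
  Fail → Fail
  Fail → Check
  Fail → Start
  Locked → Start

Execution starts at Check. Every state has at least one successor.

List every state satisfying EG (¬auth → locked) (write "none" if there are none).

{Check, Start, Locked}

States satisfying ¬auth → locked: {Check, Start, Locked}.
States satisfying EG (¬auth → locked): {Check, Start, Locked}.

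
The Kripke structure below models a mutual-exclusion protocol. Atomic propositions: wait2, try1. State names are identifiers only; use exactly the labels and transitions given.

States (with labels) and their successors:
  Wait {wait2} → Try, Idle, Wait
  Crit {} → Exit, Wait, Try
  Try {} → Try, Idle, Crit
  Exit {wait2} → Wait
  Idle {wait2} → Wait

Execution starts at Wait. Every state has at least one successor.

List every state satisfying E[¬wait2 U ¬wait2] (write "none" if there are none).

States satisfying ¬wait2: {Crit, Try}.
States satisfying E[¬wait2 U ¬wait2]: {Crit, Try}.

{Crit, Try}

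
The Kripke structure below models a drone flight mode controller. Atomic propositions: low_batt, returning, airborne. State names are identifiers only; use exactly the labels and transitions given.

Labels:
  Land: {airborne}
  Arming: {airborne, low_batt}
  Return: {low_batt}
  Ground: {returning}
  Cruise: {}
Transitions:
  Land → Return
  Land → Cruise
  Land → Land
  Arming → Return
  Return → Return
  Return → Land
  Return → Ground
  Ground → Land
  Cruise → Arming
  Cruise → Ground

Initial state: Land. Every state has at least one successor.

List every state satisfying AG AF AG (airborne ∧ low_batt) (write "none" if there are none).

States satisfying AF AG (airborne ∧ low_batt): ∅.
States satisfying AG AF AG (airborne ∧ low_batt): ∅.

none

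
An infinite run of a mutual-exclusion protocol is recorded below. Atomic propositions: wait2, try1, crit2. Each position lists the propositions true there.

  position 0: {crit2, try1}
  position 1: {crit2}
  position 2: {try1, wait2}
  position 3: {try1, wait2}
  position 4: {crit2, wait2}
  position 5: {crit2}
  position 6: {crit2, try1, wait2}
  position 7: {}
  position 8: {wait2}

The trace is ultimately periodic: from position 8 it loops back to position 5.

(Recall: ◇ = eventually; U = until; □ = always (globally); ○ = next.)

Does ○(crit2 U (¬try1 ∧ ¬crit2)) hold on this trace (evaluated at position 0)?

The position after 0 is 1; crit2 U (¬try1 ∧ ¬crit2) is false there.

No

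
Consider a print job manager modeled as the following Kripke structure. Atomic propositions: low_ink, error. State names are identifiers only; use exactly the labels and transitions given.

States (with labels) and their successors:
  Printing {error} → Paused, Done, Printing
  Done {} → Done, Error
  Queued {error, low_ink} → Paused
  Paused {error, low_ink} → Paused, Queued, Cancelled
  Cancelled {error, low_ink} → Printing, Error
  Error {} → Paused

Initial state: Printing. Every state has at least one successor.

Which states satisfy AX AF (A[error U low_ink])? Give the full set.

{Queued, Paused, Error}

States satisfying AF (A[error U low_ink]): {Queued, Paused, Cancelled, Error}.
States satisfying AX AF (A[error U low_ink]): {Queued, Paused, Error}.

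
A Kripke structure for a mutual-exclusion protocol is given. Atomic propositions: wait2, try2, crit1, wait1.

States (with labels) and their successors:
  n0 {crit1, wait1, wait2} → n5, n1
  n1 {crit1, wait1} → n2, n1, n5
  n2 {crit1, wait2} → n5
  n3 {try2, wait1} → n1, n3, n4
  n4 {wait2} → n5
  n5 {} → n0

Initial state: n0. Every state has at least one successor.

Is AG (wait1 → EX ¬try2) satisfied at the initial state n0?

States satisfying wait1 → EX ¬try2: {n0, n1, n2, n3, n4, n5}.
States satisfying AG (wait1 → EX ¬try2): {n0, n1, n2, n3, n4, n5}.
Every state reachable from n0 satisfies wait1 → EX ¬try2.
n0 ∈ Sat(AG (wait1 → EX ¬try2)).

Satisfied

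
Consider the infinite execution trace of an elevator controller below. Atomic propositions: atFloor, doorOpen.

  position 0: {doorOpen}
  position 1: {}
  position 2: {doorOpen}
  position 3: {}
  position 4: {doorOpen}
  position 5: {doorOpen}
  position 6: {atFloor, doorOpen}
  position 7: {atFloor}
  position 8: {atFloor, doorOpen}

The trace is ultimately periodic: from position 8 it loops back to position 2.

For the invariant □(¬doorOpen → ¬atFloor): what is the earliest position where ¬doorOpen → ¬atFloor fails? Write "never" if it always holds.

Check ¬doorOpen → ¬atFloor at each position in order: 0 ✓, 1 ✓, 2 ✓, 3 ✓, 4 ✓, 5 ✓, 6 ✓.
At position 7 the labels are {atFloor}, so ¬doorOpen → ¬atFloor is false there. This is the first violation.

7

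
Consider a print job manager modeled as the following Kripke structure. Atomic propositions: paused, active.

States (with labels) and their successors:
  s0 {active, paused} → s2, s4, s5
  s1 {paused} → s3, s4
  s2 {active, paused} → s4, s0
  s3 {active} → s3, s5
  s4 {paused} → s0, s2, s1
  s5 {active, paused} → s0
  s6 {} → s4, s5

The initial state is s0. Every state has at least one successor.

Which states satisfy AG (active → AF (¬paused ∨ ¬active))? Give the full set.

none

States satisfying active → AF (¬paused ∨ ¬active): {s1, s3, s4, s6}.
States satisfying AG (active → AF (¬paused ∨ ¬active)): ∅.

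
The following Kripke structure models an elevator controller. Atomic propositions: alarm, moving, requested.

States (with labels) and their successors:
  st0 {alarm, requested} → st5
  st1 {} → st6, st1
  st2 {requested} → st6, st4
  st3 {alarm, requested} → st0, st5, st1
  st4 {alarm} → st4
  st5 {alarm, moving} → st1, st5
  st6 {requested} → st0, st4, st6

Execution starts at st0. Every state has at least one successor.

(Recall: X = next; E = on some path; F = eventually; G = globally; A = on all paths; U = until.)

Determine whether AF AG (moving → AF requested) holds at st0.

States satisfying AG (moving → AF requested): {st4}.
States satisfying AF AG (moving → AF requested): {st4}.
There is a path from st0 along which AG (moving → AF requested) never holds.
st0 ∉ Sat(AF AG (moving → AF requested)).

No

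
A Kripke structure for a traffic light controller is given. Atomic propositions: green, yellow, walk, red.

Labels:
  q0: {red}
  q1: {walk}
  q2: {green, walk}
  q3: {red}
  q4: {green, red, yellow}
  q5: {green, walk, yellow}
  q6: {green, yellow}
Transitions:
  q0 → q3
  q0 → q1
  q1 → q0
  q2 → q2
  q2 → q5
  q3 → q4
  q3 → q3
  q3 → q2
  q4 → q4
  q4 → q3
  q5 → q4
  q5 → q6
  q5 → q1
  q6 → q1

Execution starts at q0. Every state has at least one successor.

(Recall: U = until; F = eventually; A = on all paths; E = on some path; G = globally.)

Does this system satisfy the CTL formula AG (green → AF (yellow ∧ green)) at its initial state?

States satisfying green → AF (yellow ∧ green): {q0, q1, q3, q4, q5, q6}.
States satisfying AG (green → AF (yellow ∧ green)): ∅.
q2 is reachable from q0 and violates green → AF (yellow ∧ green), so AG fails at q0.
q0 ∉ Sat(AG (green → AF (yellow ∧ green))).

Does not hold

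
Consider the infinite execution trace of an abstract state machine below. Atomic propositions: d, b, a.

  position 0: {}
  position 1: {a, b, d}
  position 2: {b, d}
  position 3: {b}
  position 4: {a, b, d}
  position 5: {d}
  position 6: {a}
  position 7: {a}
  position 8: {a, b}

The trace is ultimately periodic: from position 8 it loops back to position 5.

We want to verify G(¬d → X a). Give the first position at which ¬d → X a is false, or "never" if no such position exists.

Check ¬d → X a at each position in order: 0 ✓, 1 ✓, 2 ✓, 3 ✓, 4 ✓, 5 ✓, 6 ✓, 7 ✓.
At position 8 the labels are {a, b} and the next position 5 has {d}, so ¬d → X a is false there. This is the first violation.

8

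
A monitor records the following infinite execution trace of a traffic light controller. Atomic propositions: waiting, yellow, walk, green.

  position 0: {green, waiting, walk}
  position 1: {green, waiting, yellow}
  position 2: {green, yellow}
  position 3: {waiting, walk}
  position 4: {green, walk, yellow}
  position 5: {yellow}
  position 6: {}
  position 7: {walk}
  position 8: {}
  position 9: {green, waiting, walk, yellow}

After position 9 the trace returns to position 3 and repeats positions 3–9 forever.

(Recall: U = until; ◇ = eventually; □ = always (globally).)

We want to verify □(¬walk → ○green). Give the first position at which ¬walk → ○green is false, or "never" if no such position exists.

Check ¬walk → ○green at each position in order: 0 ✓, 1 ✓.
At position 2 the labels are {green, yellow} and the next position 3 has {waiting, walk}, so ¬walk → ○green is false there. This is the first violation.

2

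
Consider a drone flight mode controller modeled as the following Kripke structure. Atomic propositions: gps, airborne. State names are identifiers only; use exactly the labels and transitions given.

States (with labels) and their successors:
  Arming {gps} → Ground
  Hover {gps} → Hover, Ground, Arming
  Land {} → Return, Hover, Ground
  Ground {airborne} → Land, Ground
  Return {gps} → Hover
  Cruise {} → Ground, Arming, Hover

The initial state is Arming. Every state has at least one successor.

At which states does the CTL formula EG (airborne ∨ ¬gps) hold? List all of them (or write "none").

{Land, Ground, Cruise}

States satisfying airborne ∨ ¬gps: {Land, Ground, Cruise}.
States satisfying EG (airborne ∨ ¬gps): {Land, Ground, Cruise}.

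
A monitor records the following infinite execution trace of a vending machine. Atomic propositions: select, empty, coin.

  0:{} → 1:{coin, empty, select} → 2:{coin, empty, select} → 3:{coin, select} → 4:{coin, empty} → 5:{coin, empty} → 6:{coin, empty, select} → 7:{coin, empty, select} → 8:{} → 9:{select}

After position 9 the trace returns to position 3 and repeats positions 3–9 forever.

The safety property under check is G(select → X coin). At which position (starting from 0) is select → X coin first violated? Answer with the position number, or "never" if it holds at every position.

Check select → X coin at each position in order: 0 ✓, 1 ✓, 2 ✓, 3 ✓, 4 ✓, 5 ✓, 6 ✓.
At position 7 the labels are {coin, empty, select} and the next position 8 has {}, so select → X coin is false there. This is the first violation.

7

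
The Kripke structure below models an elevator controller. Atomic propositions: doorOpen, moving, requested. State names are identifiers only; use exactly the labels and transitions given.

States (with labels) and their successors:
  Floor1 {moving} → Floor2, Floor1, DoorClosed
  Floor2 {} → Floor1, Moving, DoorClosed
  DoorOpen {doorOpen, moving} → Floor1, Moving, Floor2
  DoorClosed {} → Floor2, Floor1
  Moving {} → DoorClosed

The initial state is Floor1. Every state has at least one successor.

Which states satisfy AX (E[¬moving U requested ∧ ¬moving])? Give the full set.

none

States satisfying E[¬moving U requested ∧ ¬moving]: ∅.
States satisfying AX (E[¬moving U requested ∧ ¬moving]): ∅.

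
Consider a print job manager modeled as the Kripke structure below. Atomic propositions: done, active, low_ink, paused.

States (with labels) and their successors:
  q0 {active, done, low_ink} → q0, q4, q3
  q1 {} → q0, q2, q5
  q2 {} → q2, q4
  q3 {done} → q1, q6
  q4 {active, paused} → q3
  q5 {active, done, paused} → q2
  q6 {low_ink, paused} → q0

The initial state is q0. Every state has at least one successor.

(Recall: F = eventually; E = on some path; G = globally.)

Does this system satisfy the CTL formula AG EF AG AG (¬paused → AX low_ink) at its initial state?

Violated

States satisfying EF AG AG (¬paused → AX low_ink): ∅.
States satisfying AG EF AG AG (¬paused → AX low_ink): ∅.
q0 is reachable from q0 and violates EF AG AG (¬paused → AX low_ink), so AG fails at q0.
q0 ∉ Sat(AG EF AG AG (¬paused → AX low_ink)).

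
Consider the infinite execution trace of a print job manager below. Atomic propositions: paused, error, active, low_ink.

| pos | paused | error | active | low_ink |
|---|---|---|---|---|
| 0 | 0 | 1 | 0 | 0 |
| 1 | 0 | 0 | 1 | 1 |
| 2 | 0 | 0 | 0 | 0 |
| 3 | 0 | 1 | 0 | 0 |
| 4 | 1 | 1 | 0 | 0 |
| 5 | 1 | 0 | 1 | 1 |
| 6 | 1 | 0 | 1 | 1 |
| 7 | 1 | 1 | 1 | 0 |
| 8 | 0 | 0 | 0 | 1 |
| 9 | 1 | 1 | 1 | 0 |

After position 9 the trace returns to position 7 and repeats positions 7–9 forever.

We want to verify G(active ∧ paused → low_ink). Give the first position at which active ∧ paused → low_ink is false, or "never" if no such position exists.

Check active ∧ paused → low_ink at each position in order: 0 ✓, 1 ✓, 2 ✓, 3 ✓, 4 ✓, 5 ✓, 6 ✓.
At position 7 the labels are {active, error, paused}, so active ∧ paused → low_ink is false there. This is the first violation.

7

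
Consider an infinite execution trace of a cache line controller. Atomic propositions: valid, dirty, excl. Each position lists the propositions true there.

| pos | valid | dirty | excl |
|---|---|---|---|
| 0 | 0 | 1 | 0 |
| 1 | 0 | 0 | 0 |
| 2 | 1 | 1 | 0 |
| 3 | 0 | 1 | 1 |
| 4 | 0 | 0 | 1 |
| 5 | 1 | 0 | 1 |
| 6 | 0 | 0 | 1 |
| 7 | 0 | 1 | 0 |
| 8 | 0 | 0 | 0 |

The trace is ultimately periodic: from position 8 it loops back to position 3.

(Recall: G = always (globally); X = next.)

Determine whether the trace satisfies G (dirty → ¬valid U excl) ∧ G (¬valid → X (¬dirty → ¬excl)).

dirty → ¬valid U excl must hold at every position from 0 onward. It fails at position 0, so G (dirty → ¬valid U excl) is false.
Positions where dirty holds: 0, 2, 3, 7.
Check ¬valid U excl at each: 0→fails, 2→fails, 3→ok, 7→ok.
¬valid → X (¬dirty → ¬excl) must hold at every position from 0 onward. It fails at position 3, so G (¬valid → X (¬dirty → ¬excl)) is false.
Positions where ¬valid holds: 0, 1, 3, 4, 6, 7, 8.
Check X (¬dirty → ¬excl) at each: 0→ok, 1→ok, 3→fails, 4→fails, 6→ok, 7→ok, 8→ok.
At position 0: G (dirty → ¬valid U excl) is false; G (¬valid → X (¬dirty → ¬excl)) is false; so G (dirty → ¬valid U excl) ∧ G (¬valid → X (¬dirty → ¬excl)) is false.

No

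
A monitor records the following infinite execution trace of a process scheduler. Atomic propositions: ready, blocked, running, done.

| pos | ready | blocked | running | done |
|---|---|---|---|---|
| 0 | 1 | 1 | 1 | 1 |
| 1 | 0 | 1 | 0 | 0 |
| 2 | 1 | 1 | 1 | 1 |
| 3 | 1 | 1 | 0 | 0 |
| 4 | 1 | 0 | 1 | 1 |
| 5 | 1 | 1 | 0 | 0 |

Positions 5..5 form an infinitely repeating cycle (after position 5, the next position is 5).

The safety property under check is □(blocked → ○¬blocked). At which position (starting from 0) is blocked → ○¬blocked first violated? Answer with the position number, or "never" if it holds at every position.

0

At position 0 the labels are {blocked, done, ready, running} and the next position 1 has {blocked}, so blocked → ○¬blocked is false there. This is the first violation.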